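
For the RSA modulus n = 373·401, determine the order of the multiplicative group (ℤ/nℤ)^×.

148800

φ(373) = 373 − 1 = 372.
φ(401) = 401 − 1 = 400.
φ(149573) = 372 × 400 = 148800.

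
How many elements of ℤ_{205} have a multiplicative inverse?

160

205 = 5 * 41.
φ(205) = 205 · (1 − 1/5) · (1 − 1/41)
       = 205 · 160/205 = 160.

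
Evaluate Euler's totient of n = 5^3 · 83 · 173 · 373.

524668800

φ(5^3) = 5^3 − 5^2 = 125 − 25 = 100.
φ(83) = 83 − 1 = 82.
φ(173) = 173 − 1 = 172.
φ(373) = 373 − 1 = 372.
Multiply: 100 · 82 · 172 · 372 = 524668800.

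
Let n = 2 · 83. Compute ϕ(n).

φ(166) = 166 · (1 − 1/2) · (1 − 1/83)
       = 166 · 82/166 = 82.

82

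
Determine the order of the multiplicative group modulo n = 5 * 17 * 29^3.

φ(5) = 5 − 1 = 4.
φ(17) = 17 − 1 = 16.
φ(29^3) = 29^3 − 29^2 = 24389 − 841 = 23548.
Multiply: 4 · 16 · 23548 = 1507072.

1507072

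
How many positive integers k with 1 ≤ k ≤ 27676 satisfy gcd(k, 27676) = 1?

Factor 27676: 27676 = 2^2 · 11 · 17 · 37.
φ(2^2) = 2^2 − 2^1 = 4 − 2 = 2.
φ(11) = 11 − 1 = 10.
φ(17) = 17 − 1 = 16.
φ(37) = 37 − 1 = 36.
φ(27676) = 2 × 10 × 16 × 36 = 11520.

11520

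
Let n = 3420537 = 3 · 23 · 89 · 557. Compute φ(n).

2152832

φ(3) = 3 − 1 = 2.
φ(23) = 23 − 1 = 22.
φ(89) = 89 − 1 = 88.
φ(557) = 557 − 1 = 556.
φ(3420537) = 2 × 22 × 88 × 556 = 2152832.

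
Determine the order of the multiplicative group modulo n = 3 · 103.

204

φ(309) = 309 · (1 − 1/3) · (1 − 1/103)
       = 309 · 204/309 = 204.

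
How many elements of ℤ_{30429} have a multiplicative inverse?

16632

Factor 30429: 30429 = 3^3 * 7^2 * 23.
φ(3^3) = 3^2·(3−1) = 9·2 = 18.
φ(7^2) = 7^2 − 7^1 = 49 − 7 = 42.
φ(23) = 23 − 1 = 22.
Multiply: 18 · 42 · 22 = 16632.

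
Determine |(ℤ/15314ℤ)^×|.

6480

Prime factorization: 15314 = 2 · 13 · 19 · 31.
φ(15314) = 15314 · (1 − 1/2) · (1 − 1/13) · (1 − 1/19) · (1 − 1/31)
       = 15314 · 6480/15314 = 6480.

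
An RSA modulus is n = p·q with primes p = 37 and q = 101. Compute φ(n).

φ(37) = 37 − 1 = 36.
φ(101) = 101 − 1 = 100.
φ(3737) = 36 × 100 = 3600.

3600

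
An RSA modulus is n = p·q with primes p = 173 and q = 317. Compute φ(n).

54352

φ(54841) = 54841 · (1 − 1/173) · (1 − 1/317)
       = 54841 · 54352/54841 = 54352.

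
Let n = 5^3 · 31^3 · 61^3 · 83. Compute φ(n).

φ(5^3) = 5^3 − 5^2 = 125 − 25 = 100.
φ(31^3) = 31^2·(31−1) = 961·30 = 28830.
φ(61^3) = 61^3 − 61^2 = 226981 − 3721 = 223260.
φ(83) = 83 − 1 = 82.
φ(70155656324125) = 100 × 28830 × 223260 × 82 = 52780003560000.

52780003560000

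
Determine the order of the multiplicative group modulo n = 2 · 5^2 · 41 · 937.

748800

φ(1920850) = 1920850 · (1 − 1/2) · (1 − 1/5) · (1 − 1/41) · (1 − 1/937)
       = 1920850 · 149760/384170 = 748800.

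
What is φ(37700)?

13440

Prime factorization: 37700 = 2^2 * 5^2 * 13 * 29.
φ(37700) = 37700 · (1 − 1/2) · (1 − 1/5) · (1 − 1/13) · (1 − 1/29)
       = 37700 · 1344/3770 = 13440.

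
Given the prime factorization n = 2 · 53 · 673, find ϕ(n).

34944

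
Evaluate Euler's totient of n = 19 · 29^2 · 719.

φ(11488901) = 11488901 · (1 − 1/19) · (1 − 1/29) · (1 − 1/719)
       = 11488901 · 361872/396169 = 10494288.

10494288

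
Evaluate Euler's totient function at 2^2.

2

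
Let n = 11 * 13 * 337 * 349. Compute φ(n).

φ(16818659) = 16818659 · (1 − 1/11) · (1 − 1/13) · (1 − 1/337) · (1 − 1/349)
       = 16818659 · 14031360/16818659 = 14031360.

14031360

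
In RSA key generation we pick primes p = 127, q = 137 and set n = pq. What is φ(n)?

For distinct primes, φ(pq) = (p−1)(q−1) = 126 × 136 = 17136.

17136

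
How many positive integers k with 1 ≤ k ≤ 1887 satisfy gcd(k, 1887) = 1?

1152

1887 = 3 · 17 · 37.
φ(1887) = 1887 · (1 − 1/3) · (1 − 1/17) · (1 − 1/37)
       = 1887 · 1152/1887 = 1152.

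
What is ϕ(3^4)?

54

φ(81) = 81 · (1 − 1/3)
       = 81 · 2/3 = 54.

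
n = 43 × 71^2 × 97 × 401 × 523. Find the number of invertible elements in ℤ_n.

φ(43) = 43 − 1 = 42.
φ(71^2) = 71^2 − 71^1 = 5041 − 71 = 4970.
φ(97) = 97 − 1 = 96.
φ(401) = 401 − 1 = 400.
φ(523) = 523 − 1 = 522.
Multiply: 42 · 4970 · 96 · 400 · 522 = 4184151552000.

4184151552000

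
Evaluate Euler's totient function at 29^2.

φ(841) = 841 · (1 − 1/29)
       = 841 · 28/29 = 812.

812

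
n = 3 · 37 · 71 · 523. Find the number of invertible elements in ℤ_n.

φ(4121763) = 4121763 · (1 − 1/3) · (1 − 1/37) · (1 − 1/71) · (1 − 1/523)
       = 4121763 · 2630880/4121763 = 2630880.

2630880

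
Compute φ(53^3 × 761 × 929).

103018839040

φ(105251423813) = 105251423813 · (1 − 1/53) · (1 − 1/761) · (1 − 1/929)
       = 105251423813 · 36674560/37469357 = 103018839040.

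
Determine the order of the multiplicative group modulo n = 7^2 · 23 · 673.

φ(7^2) = 7^2 − 7^1 = 49 − 7 = 42.
φ(23) = 23 − 1 = 22.
φ(673) = 673 − 1 = 672.
φ(758471) = 42 × 22 × 672 = 620928.

620928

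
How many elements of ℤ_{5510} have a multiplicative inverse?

2016

Factor 5510: 5510 = 2 · 5 · 19 · 29.
φ(5510) = 5510 · (1 − 1/2) · (1 − 1/5) · (1 − 1/19) · (1 − 1/29)
       = 5510 · 2016/5510 = 2016.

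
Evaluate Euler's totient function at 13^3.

φ(2197) = 2197 · (1 − 1/13)
       = 2197 · 12/13 = 2028.

2028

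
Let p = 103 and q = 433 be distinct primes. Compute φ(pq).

44064

For distinct primes, φ(pq) = (p−1)(q−1) = 102 × 432 = 44064.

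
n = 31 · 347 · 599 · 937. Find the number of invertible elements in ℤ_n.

5809976640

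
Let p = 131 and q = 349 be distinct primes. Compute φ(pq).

45240

φ(n) = (p − 1)(q − 1) = (131−1)(349−1) = 130·348 = 45240.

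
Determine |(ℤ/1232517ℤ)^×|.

Prime factorization: 1232517 = 3 · 11 · 13^3 · 17.
φ(1232517) = 1232517 · (1 − 1/3) · (1 − 1/11) · (1 − 1/13) · (1 − 1/17)
       = 1232517 · 3840/7293 = 648960.

648960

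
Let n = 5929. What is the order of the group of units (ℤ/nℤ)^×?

4620

First factor: 5929 = 7^2 · 11^2.
φ(5929) = 5929 · (1 − 1/7) · (1 − 1/11)
       = 5929 · 60/77 = 4620.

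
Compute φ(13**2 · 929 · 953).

φ(149621953) = 149621953 · (1 − 1/13) · (1 − 1/929) · (1 − 1/953)
       = 149621953 · 10601472/11509381 = 137819136.

137819136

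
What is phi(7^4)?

2058

φ(2401) = 2401 · (1 − 1/7)
       = 2401 · 6/7 = 2058.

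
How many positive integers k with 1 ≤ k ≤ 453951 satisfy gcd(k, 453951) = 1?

266112

Factor 453951: 453951 = 3^3 * 17 * 23 * 43.
φ(453951) = 453951 · (1 − 1/3) · (1 − 1/17) · (1 − 1/23) · (1 − 1/43)
       = 453951 · 29568/50439 = 266112.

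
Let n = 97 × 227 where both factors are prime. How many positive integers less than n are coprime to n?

21696

For distinct primes, φ(pq) = (p−1)(q−1) = 96 × 226 = 21696.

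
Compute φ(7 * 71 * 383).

160440

φ(7) = 7 − 1 = 6.
φ(71) = 71 − 1 = 70.
φ(383) = 383 − 1 = 382.
Since φ is multiplicative, φ(190351) = 6 · 70 · 382 = 160440.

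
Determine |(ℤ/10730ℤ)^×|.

Prime factorization: 10730 = 2 · 5 · 29 · 37.
φ(10730) = 10730 · (1 − 1/2) · (1 − 1/5) · (1 − 1/29) · (1 − 1/37)
       = 10730 · 4032/10730 = 4032.

4032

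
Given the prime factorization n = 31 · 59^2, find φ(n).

102660

φ(31) = 31 − 1 = 30.
φ(59^2) = 59^2 − 59^1 = 3481 − 59 = 3422.
Multiply: 30 · 3422 = 102660.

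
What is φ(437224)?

201600

Factor 437224: 437224 = 2^3 × 31 × 41 × 43.
φ(2^3) = 2^2·(2−1) = 4·1 = 4.
φ(31) = 31 − 1 = 30.
φ(41) = 41 − 1 = 40.
φ(43) = 43 − 1 = 42.
Multiply: 4 · 30 · 40 · 42 = 201600.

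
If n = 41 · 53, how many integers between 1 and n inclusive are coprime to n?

2080

φ(2173) = 2173 · (1 − 1/41) · (1 − 1/53)
       = 2173 · 2080/2173 = 2080.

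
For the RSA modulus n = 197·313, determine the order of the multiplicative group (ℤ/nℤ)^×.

61152

For distinct primes, φ(pq) = (p−1)(q−1) = 196 × 312 = 61152.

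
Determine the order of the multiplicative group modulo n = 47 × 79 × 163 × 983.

570793392

φ(47) = 47 − 1 = 46.
φ(79) = 79 − 1 = 78.
φ(163) = 163 − 1 = 162.
φ(983) = 983 − 1 = 982.
Since φ is multiplicative, φ(594930277) = 46 · 78 · 162 · 982 = 570793392.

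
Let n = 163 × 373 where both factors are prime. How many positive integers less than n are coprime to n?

60264

φ(pq) = (p−1)(q−1) = 162 · 372 = 60264.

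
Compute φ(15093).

Factor 15093: 15093 = 3**3 × 13 × 43.
φ(3^3) = 3^3 − 3^2 = 27 − 9 = 18.
φ(13) = 13 − 1 = 12.
φ(43) = 43 − 1 = 42.
Multiply: 18 · 12 · 42 = 9072.

9072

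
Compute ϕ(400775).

First factor: 400775 = 5^2 * 17 * 23 * 41.
φ(5^2) = 5^1·(5−1) = 5·4 = 20.
φ(17) = 17 − 1 = 16.
φ(23) = 23 − 1 = 22.
φ(41) = 41 − 1 = 40.
Multiply: 20 · 16 · 22 · 40 = 281600.

281600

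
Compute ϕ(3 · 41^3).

134480

φ(3) = 3 − 1 = 2.
φ(41^3) = 41^2·(41−1) = 1681·40 = 67240.
Multiply: 2 · 67240 = 134480.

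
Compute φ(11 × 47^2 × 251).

5405000

φ(11) = 11 − 1 = 10.
φ(47^2) = 47^2 − 47^1 = 2209 − 47 = 2162.
φ(251) = 251 − 1 = 250.
Multiply: 10 · 2162 · 250 = 5405000.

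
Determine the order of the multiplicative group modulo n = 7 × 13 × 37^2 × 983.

φ(7) = 7 − 1 = 6.
φ(13) = 13 − 1 = 12.
φ(37^2) = 37^1·(37−1) = 37·36 = 1332.
φ(983) = 983 − 1 = 982.
Multiply: 6 · 12 · 1332 · 982 = 94177728.

94177728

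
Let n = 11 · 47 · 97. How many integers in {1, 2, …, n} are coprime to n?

φ(50149) = 50149 · (1 − 1/11) · (1 − 1/47) · (1 − 1/97)
       = 50149 · 44160/50149 = 44160.

44160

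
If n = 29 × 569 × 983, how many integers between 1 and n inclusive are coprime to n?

15617728

φ(16220483) = 16220483 · (1 − 1/29) · (1 − 1/569) · (1 − 1/983)
       = 16220483 · 15617728/16220483 = 15617728.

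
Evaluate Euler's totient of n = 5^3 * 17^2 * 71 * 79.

148512000

φ(5^3) = 5^2·(5−1) = 25·4 = 100.
φ(17^2) = 17^1·(17−1) = 17·16 = 272.
φ(71) = 71 − 1 = 70.
φ(79) = 79 − 1 = 78.
Since φ is multiplicative, φ(202625125) = 100 · 272 · 70 · 78 = 148512000.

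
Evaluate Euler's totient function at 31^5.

φ(31^5) = 31^4·(31−1) = 923521·30 = 27705630.

27705630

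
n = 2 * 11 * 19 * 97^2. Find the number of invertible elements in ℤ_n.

φ(2) = 2 − 1 = 1.
φ(11) = 11 − 1 = 10.
φ(19) = 19 − 1 = 18.
φ(97^2) = 97^2 − 97^1 = 9409 − 97 = 9312.
Multiply: 1 · 10 · 18 · 9312 = 1676160.

1676160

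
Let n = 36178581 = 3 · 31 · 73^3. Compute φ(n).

φ(3) = 3 − 1 = 2.
φ(31) = 31 − 1 = 30.
φ(73^3) = 73^2·(73−1) = 5329·72 = 383688.
Since φ is multiplicative, φ(36178581) = 2 · 30 · 383688 = 23021280.

23021280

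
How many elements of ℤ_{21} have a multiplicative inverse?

12

21 = 3 · 7.
φ(21) = 21 · (1 − 1/3) · (1 − 1/7)
       = 21 · 12/21 = 12.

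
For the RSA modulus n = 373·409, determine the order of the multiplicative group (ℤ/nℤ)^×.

151776

φ(373) = 373 − 1 = 372.
φ(409) = 409 − 1 = 408.
Multiply: 372 · 408 = 151776.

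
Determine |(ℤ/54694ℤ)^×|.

54694 = 2 · 23 · 29 · 41.
φ(2) = 2 − 1 = 1.
φ(23) = 23 − 1 = 22.
φ(29) = 29 − 1 = 28.
φ(41) = 41 − 1 = 40.
Multiply: 1 · 22 · 28 · 40 = 24640.

24640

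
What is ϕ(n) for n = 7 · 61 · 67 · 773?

φ(7) = 7 − 1 = 6.
φ(61) = 61 − 1 = 60.
φ(67) = 67 − 1 = 66.
φ(773) = 773 − 1 = 772.
Since φ is multiplicative, φ(22114757) = 6 · 60 · 66 · 772 = 18342720.

18342720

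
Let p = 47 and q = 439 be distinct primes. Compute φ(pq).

φ(pq) = (p−1)(q−1) = 46 · 438 = 20148.

20148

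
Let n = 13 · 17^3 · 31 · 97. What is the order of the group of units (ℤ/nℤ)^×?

φ(192054083) = 192054083 · (1 − 1/13) · (1 − 1/17) · (1 − 1/31) · (1 − 1/97)
       = 192054083 · 552960/664547 = 159805440.

159805440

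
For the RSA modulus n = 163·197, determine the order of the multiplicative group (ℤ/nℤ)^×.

φ(n) = (p − 1)(q − 1) = (163−1)(197−1) = 162·196 = 31752.

31752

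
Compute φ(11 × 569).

5680

φ(6259) = 6259 · (1 − 1/11) · (1 − 1/569)
       = 6259 · 5680/6259 = 5680.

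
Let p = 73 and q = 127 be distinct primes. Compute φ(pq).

φ(n) = (p − 1)(q − 1) = (73−1)(127−1) = 72·126 = 9072.

9072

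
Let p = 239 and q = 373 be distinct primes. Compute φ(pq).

88536

φ(n) = (p − 1)(q − 1) = (239−1)(373−1) = 238·372 = 88536.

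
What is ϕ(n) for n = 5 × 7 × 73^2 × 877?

110502144

φ(5) = 5 − 1 = 4.
φ(7) = 7 − 1 = 6.
φ(73^2) = 73^2 − 73^1 = 5329 − 73 = 5256.
φ(877) = 877 − 1 = 876.
Multiply: 4 · 6 · 5256 · 876 = 110502144.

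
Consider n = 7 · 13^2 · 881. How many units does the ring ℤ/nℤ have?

φ(1042223) = 1042223 · (1 − 1/7) · (1 − 1/13) · (1 − 1/881)
       = 1042223 · 63360/80171 = 823680.

823680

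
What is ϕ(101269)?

Prime factorization: 101269 = 7 · 17 · 23 · 37.
φ(101269) = 101269 · (1 − 1/7) · (1 − 1/17) · (1 − 1/23) · (1 − 1/37)
       = 101269 · 76032/101269 = 76032.

76032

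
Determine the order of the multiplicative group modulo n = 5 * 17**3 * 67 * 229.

278327808

φ(5) = 5 − 1 = 4.
φ(17^3) = 17^3 − 17^2 = 4913 − 289 = 4624.
φ(67) = 67 − 1 = 66.
φ(229) = 229 − 1 = 228.
Multiply: 4 · 4624 · 66 · 228 = 278327808.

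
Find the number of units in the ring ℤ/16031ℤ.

16031 = 17 * 23 * 41.
φ(16031) = 16031 · (1 − 1/17) · (1 − 1/23) · (1 − 1/41)
       = 16031 · 14080/16031 = 14080.

14080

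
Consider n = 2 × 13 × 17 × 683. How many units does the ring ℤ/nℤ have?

130944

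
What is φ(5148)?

1440

First factor: 5148 = 2**2 · 3**2 · 11 · 13.
φ(5148) = 5148 · (1 − 1/2) · (1 − 1/3) · (1 − 1/11) · (1 − 1/13)
       = 5148 · 240/858 = 1440.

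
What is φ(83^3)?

564898

φ(571787) = 571787 · (1 − 1/83)
       = 571787 · 82/83 = 564898.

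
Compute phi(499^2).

248502

φ(249001) = 249001 · (1 − 1/499)
       = 249001 · 498/499 = 248502.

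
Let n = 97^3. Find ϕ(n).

φ(97^3) = 97^3 − 97^2 = 912673 − 9409 = 903264.

903264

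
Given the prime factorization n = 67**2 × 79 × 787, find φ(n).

φ(67^2) = 67^2 − 67^1 = 4489 − 67 = 4422.
φ(79) = 79 − 1 = 78.
φ(787) = 787 − 1 = 786.
Since φ is multiplicative, φ(279094597) = 4422 · 78 · 786 = 271103976.

271103976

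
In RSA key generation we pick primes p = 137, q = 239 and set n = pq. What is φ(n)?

For distinct primes, φ(pq) = (p−1)(q−1) = 136 × 238 = 32368.

32368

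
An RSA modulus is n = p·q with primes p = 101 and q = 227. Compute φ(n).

For distinct primes, φ(pq) = (p−1)(q−1) = 100 × 226 = 22600.

22600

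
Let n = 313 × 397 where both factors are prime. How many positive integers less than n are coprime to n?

123552

For distinct primes, φ(pq) = (p−1)(q−1) = 312 × 396 = 123552.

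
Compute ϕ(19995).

First factor: 19995 = 3 · 5 · 31 · 43.
φ(3) = 3 − 1 = 2.
φ(5) = 5 − 1 = 4.
φ(31) = 31 − 1 = 30.
φ(43) = 43 − 1 = 42.
Since φ is multiplicative, φ(19995) = 2 · 4 · 30 · 42 = 10080.

10080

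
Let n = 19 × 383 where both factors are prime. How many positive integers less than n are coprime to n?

φ(7277) = 7277 · (1 − 1/19) · (1 − 1/383)
       = 7277 · 6876/7277 = 6876.

6876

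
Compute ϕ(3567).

Prime factorization: 3567 = 3 · 29 · 41.
φ(3567) = 3567 · (1 − 1/3) · (1 − 1/29) · (1 − 1/41)
       = 3567 · 2240/3567 = 2240.

2240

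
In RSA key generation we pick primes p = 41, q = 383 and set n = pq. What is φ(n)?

φ(41) = 41 − 1 = 40.
φ(383) = 383 − 1 = 382.
Since φ is multiplicative, φ(15703) = 40 · 382 = 15280.

15280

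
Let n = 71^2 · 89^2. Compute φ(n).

38925040

φ(39929761) = 39929761 · (1 − 1/71) · (1 − 1/89)
       = 39929761 · 6160/6319 = 38925040.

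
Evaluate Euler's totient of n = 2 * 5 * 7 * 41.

φ(2870) = 2870 · (1 − 1/2) · (1 − 1/5) · (1 − 1/7) · (1 − 1/41)
       = 2870 · 960/2870 = 960.

960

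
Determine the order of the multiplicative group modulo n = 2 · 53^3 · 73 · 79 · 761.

φ(1306749108998) = 1306749108998 · (1 − 1/2) · (1 − 1/53) · (1 − 1/73) · (1 − 1/79) · (1 − 1/761)
       = 1306749108998 · 221944320/465200822 = 623441594880.

623441594880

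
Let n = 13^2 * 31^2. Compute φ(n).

φ(13^2) = 13^1·(13−1) = 13·12 = 156.
φ(31^2) = 31^2 − 31^1 = 961 − 31 = 930.
φ(162409) = 156 × 930 = 145080.

145080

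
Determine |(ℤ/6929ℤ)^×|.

First factor: 6929 = 13^2 × 41.
φ(13^2) = 13^2 − 13^1 = 169 − 13 = 156.
φ(41) = 41 − 1 = 40.
Multiply: 156 · 40 = 6240.

6240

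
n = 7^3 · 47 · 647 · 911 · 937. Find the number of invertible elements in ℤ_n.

φ(7^3) = 7^3 − 7^2 = 343 − 49 = 294.
φ(47) = 47 − 1 = 46.
φ(647) = 647 − 1 = 646.
φ(911) = 911 − 1 = 910.
φ(937) = 937 − 1 = 936.
Multiply: 294 · 46 · 646 · 910 · 936 = 7441404647040.

7441404647040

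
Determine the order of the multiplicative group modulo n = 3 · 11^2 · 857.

188320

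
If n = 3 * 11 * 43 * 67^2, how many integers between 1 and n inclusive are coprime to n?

3714480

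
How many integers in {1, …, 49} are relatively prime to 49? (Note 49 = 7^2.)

42

φ(7^2) = 7^1·(7−1) = 7·6 = 42.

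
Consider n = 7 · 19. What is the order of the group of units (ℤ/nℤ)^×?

φ(7) = 7 − 1 = 6.
φ(19) = 19 − 1 = 18.
Multiply: 6 · 18 = 108.

108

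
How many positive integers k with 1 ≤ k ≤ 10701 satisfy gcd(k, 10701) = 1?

10701 = 3^2 * 29 * 41.
φ(3^2) = 3^1·(3−1) = 3·2 = 6.
φ(29) = 29 − 1 = 28.
φ(41) = 41 − 1 = 40.
φ(10701) = 6 × 28 × 40 = 6720.

6720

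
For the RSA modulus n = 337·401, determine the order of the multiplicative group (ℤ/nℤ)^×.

φ(pq) = (p−1)(q−1) = 336 · 400 = 134400.

134400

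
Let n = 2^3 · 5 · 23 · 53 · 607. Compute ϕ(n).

φ(2^3) = 2^2·(2−1) = 4·1 = 4.
φ(5) = 5 − 1 = 4.
φ(23) = 23 − 1 = 22.
φ(53) = 53 − 1 = 52.
φ(607) = 607 − 1 = 606.
Since φ is multiplicative, φ(29597320) = 4 · 4 · 22 · 52 · 606 = 11092224.

11092224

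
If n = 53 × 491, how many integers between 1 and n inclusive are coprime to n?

φ(26023) = 26023 · (1 − 1/53) · (1 − 1/491)
       = 26023 · 25480/26023 = 25480.

25480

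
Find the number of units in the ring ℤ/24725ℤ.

18480

Factor 24725: 24725 = 5**2 · 23 · 43.
φ(24725) = 24725 · (1 − 1/5) · (1 − 1/23) · (1 − 1/43)
       = 24725 · 3696/4945 = 18480.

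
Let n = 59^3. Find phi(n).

φ(59^3) = 59^3 − 59^2 = 205379 − 3481 = 201898.

201898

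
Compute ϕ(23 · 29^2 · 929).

16577792

φ(17969647) = 17969647 · (1 − 1/23) · (1 − 1/29) · (1 − 1/929)
       = 17969647 · 571648/619643 = 16577792.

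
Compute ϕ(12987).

7776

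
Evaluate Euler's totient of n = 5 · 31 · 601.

72000

φ(93155) = 93155 · (1 − 1/5) · (1 − 1/31) · (1 − 1/601)
       = 93155 · 72000/93155 = 72000.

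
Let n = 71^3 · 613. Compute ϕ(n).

215956440

φ(219399443) = 219399443 · (1 − 1/71) · (1 − 1/613)
       = 219399443 · 42840/43523 = 215956440.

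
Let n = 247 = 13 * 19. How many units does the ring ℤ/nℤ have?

216

φ(247) = 247 · (1 − 1/13) · (1 − 1/19)
       = 247 · 216/247 = 216.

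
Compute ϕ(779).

720

Factor 779: 779 = 19 · 41.
φ(19) = 19 − 1 = 18.
φ(41) = 41 − 1 = 40.
Since φ is multiplicative, φ(779) = 18 · 40 = 720.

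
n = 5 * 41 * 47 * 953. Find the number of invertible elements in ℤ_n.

φ(9182155) = 9182155 · (1 − 1/5) · (1 − 1/41) · (1 − 1/47) · (1 − 1/953)
       = 9182155 · 7006720/9182155 = 7006720.

7006720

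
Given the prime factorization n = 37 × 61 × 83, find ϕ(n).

177120

φ(37) = 37 − 1 = 36.
φ(61) = 61 − 1 = 60.
φ(83) = 83 − 1 = 82.
Multiply: 36 · 60 · 82 = 177120.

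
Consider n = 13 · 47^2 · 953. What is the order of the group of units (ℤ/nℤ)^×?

24698688

φ(13) = 13 − 1 = 12.
φ(47^2) = 47^1·(47−1) = 47·46 = 2162.
φ(953) = 953 − 1 = 952.
φ(27367301) = 12 × 2162 × 952 = 24698688.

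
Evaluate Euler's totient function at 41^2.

φ(1681) = 1681 · (1 − 1/41)
       = 1681 · 40/41 = 1640.

1640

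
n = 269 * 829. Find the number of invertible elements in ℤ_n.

221904

φ(223001) = 223001 · (1 − 1/269) · (1 − 1/829)
       = 223001 · 221904/223001 = 221904.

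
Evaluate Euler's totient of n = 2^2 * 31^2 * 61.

111600

φ(234484) = 234484 · (1 − 1/2) · (1 − 1/31) · (1 − 1/61)
       = 234484 · 1800/3782 = 111600.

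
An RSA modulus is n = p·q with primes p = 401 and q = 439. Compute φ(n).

175200

For distinct primes, φ(pq) = (p−1)(q−1) = 400 × 438 = 175200.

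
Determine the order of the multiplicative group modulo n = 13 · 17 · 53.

φ(11713) = 11713 · (1 − 1/13) · (1 − 1/17) · (1 − 1/53)
       = 11713 · 9984/11713 = 9984.

9984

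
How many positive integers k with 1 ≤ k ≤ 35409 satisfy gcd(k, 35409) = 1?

20160

Prime factorization: 35409 = 3 × 11 × 29 × 37.
φ(35409) = 35409 · (1 − 1/3) · (1 − 1/11) · (1 − 1/29) · (1 − 1/37)
       = 35409 · 20160/35409 = 20160.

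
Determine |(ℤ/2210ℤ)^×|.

768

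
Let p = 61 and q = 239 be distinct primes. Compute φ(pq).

φ(14579) = 14579 · (1 − 1/61) · (1 − 1/239)
       = 14579 · 14280/14579 = 14280.

14280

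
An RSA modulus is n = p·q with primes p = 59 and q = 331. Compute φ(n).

φ(59) = 59 − 1 = 58.
φ(331) = 331 − 1 = 330.
Since φ is multiplicative, φ(19529) = 58 · 330 = 19140.

19140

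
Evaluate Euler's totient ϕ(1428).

Prime factorization: 1428 = 2**2 · 3 · 7 · 17.
φ(2^2) = 2^2 − 2^1 = 4 − 2 = 2.
φ(3) = 3 − 1 = 2.
φ(7) = 7 − 1 = 6.
φ(17) = 17 − 1 = 16.
φ(1428) = 2 × 2 × 6 × 16 = 384.

384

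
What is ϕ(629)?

576

Factor 629: 629 = 17 × 37.
φ(629) = 629 · (1 − 1/17) · (1 − 1/37)
       = 629 · 576/629 = 576.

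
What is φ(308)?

Prime factorization: 308 = 2^2 × 7 × 11.
φ(2^2) = 2^2 − 2^1 = 4 − 2 = 2.
φ(7) = 7 − 1 = 6.
φ(11) = 11 − 1 = 10.
Since φ is multiplicative, φ(308) = 2 · 6 · 10 = 120.

120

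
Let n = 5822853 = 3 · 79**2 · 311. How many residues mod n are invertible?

φ(5822853) = 5822853 · (1 − 1/3) · (1 − 1/79) · (1 − 1/311)
       = 5822853 · 48360/73707 = 3820440.

3820440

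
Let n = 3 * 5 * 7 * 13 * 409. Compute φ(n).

φ(3) = 3 − 1 = 2.
φ(5) = 5 − 1 = 4.
φ(7) = 7 − 1 = 6.
φ(13) = 13 − 1 = 12.
φ(409) = 409 − 1 = 408.
Multiply: 2 · 4 · 6 · 12 · 408 = 235008.

235008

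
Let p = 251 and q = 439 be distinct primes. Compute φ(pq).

φ(110189) = 110189 · (1 − 1/251) · (1 − 1/439)
       = 110189 · 109500/110189 = 109500.

109500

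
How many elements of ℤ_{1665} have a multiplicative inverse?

Prime factorization: 1665 = 3^2 × 5 × 37.
φ(1665) = 1665 · (1 − 1/3) · (1 − 1/5) · (1 − 1/37)
       = 1665 · 288/555 = 864.

864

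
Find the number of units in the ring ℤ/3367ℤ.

2592

3367 = 7 × 13 × 37.
φ(3367) = 3367 · (1 − 1/7) · (1 − 1/13) · (1 − 1/37)
       = 3367 · 2592/3367 = 2592.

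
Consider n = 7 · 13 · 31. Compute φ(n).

2160

φ(7) = 7 − 1 = 6.
φ(13) = 13 − 1 = 12.
φ(31) = 31 − 1 = 30.
φ(2821) = 6 × 12 × 30 = 2160.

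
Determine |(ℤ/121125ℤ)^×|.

57600

121125 = 3 × 5^3 × 17 × 19.
φ(3) = 3 − 1 = 2.
φ(5^3) = 5^3 − 5^2 = 125 − 25 = 100.
φ(17) = 17 − 1 = 16.
φ(19) = 19 − 1 = 18.
Multiply: 2 · 100 · 16 · 18 = 57600.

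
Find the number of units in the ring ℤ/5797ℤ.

Factor 5797: 5797 = 11 × 17 × 31.
φ(11) = 11 − 1 = 10.
φ(17) = 17 − 1 = 16.
φ(31) = 31 − 1 = 30.
φ(5797) = 10 × 16 × 30 = 4800.

4800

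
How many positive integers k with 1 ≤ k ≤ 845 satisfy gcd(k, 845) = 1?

Prime factorization: 845 = 5 · 13^2.
φ(845) = 845 · (1 − 1/5) · (1 − 1/13)
       = 845 · 48/65 = 624.

624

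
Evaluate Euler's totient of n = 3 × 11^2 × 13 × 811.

2138400

φ(3827109) = 3827109 · (1 − 1/3) · (1 − 1/11) · (1 − 1/13) · (1 − 1/811)
       = 3827109 · 194400/347919 = 2138400.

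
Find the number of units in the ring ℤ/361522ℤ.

141120

Prime factorization: 361522 = 2 × 7^3 × 17 × 31.
φ(2) = 2 − 1 = 1.
φ(7^3) = 7^2·(7−1) = 49·6 = 294.
φ(17) = 17 − 1 = 16.
φ(31) = 31 − 1 = 30.
φ(361522) = 1 × 294 × 16 × 30 = 141120.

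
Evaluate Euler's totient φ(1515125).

1056000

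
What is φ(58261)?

58261 = 7^2 × 29 × 41.
φ(58261) = 58261 · (1 − 1/7) · (1 − 1/29) · (1 − 1/41)
       = 58261 · 6720/8323 = 47040.

47040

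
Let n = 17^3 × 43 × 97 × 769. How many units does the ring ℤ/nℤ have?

14318567424

φ(15758442587) = 15758442587 · (1 − 1/17) · (1 − 1/43) · (1 − 1/97) · (1 − 1/769)
       = 15758442587 · 49545216/54527483 = 14318567424.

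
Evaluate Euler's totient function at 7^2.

42

φ(7^2) = 7^1·(7−1) = 7·6 = 42.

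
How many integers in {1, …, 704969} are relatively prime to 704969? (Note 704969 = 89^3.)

697048

φ(89^3) = 89^2·(89−1) = 7921·88 = 697048.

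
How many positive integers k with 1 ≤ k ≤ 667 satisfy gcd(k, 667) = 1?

667 = 23 × 29.
φ(23) = 23 − 1 = 22.
φ(29) = 29 − 1 = 28.
Since φ is multiplicative, φ(667) = 22 · 28 = 616.

616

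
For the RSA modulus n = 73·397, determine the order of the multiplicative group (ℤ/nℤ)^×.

28512

φ(28981) = 28981 · (1 − 1/73) · (1 − 1/397)
       = 28981 · 28512/28981 = 28512.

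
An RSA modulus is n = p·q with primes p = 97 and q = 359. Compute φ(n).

34368

φ(pq) = (p−1)(q−1) = 96 · 358 = 34368.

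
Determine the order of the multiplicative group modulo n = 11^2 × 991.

φ(11^2) = 11^2 − 11^1 = 121 − 11 = 110.
φ(991) = 991 − 1 = 990.
Since φ is multiplicative, φ(119911) = 110 · 990 = 108900.

108900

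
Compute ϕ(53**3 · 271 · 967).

φ(39014259989) = 39014259989 · (1 − 1/53) · (1 − 1/271) · (1 − 1/967)
       = 39014259989 · 13562640/13889021 = 38097455760.

38097455760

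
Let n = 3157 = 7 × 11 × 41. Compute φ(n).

2400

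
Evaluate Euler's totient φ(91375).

91375 = 5**3 · 17 · 43.
φ(91375) = 91375 · (1 − 1/5) · (1 − 1/17) · (1 − 1/43)
       = 91375 · 2688/3655 = 67200.

67200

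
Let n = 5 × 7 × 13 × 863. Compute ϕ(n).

φ(392665) = 392665 · (1 − 1/5) · (1 − 1/7) · (1 − 1/13) · (1 − 1/863)
       = 392665 · 248256/392665 = 248256.

248256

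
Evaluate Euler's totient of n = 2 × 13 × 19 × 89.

φ(43966) = 43966 · (1 − 1/2) · (1 − 1/13) · (1 − 1/19) · (1 − 1/89)
       = 43966 · 19008/43966 = 19008.

19008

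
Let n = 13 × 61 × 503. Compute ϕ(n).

φ(13) = 13 − 1 = 12.
φ(61) = 61 − 1 = 60.
φ(503) = 503 − 1 = 502.
Multiply: 12 · 60 · 502 = 361440.

361440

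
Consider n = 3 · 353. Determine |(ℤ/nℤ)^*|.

φ(3) = 3 − 1 = 2.
φ(353) = 353 − 1 = 352.
Multiply: 2 · 352 = 704.

704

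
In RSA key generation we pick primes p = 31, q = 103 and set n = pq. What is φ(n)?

3060

φ(3193) = 3193 · (1 − 1/31) · (1 − 1/103)
       = 3193 · 3060/3193 = 3060.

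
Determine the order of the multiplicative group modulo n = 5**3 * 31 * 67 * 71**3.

69868260000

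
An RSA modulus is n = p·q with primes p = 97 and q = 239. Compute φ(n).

22848

φ(23183) = 23183 · (1 − 1/97) · (1 − 1/239)
       = 23183 · 22848/23183 = 22848.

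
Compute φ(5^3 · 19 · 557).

φ(5^3) = 5^3 − 5^2 = 125 − 25 = 100.
φ(19) = 19 − 1 = 18.
φ(557) = 557 − 1 = 556.
Multiply: 100 · 18 · 556 = 1000800.

1000800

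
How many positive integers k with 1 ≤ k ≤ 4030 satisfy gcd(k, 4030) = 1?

1440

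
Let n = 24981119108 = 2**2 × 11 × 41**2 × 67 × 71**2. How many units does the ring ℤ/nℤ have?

φ(2^2) = 2^1·(2−1) = 2·1 = 2.
φ(11) = 11 − 1 = 10.
φ(41^2) = 41^1·(41−1) = 41·40 = 1640.
φ(67) = 67 − 1 = 66.
φ(71^2) = 71^1·(71−1) = 71·70 = 4970.
Since φ is multiplicative, φ(24981119108) = 2 · 10 · 1640 · 66 · 4970 = 10759056000.

10759056000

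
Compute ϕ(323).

288

323 = 17 · 19.
φ(323) = 323 · (1 − 1/17) · (1 − 1/19)
       = 323 · 288/323 = 288.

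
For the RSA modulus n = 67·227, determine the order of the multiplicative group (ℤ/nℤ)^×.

14916

For distinct primes, φ(pq) = (p−1)(q−1) = 66 × 226 = 14916.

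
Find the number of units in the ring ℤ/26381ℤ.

First factor: 26381 = 23 · 31 · 37.
φ(26381) = 26381 · (1 − 1/23) · (1 − 1/31) · (1 − 1/37)
       = 26381 · 23760/26381 = 23760.

23760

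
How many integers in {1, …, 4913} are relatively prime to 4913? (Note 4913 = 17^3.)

φ(17^3) = 17^2·(17−1) = 289·16 = 4624.

4624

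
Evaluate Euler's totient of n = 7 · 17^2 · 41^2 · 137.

φ(7) = 7 − 1 = 6.
φ(17^2) = 17^2 − 17^1 = 289 − 17 = 272.
φ(41^2) = 41^2 − 41^1 = 1681 − 41 = 1640.
φ(137) = 137 − 1 = 136.
Since φ is multiplicative, φ(465890831) = 6 · 272 · 1640 · 136 = 364001280.

364001280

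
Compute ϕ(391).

391 = 17 × 23.
φ(17) = 17 − 1 = 16.
φ(23) = 23 − 1 = 22.
Since φ is multiplicative, φ(391) = 16 · 22 = 352.

352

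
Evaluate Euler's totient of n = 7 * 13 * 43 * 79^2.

18633888

φ(7) = 7 − 1 = 6.
φ(13) = 13 − 1 = 12.
φ(43) = 43 − 1 = 42.
φ(79^2) = 79^2 − 79^1 = 6241 − 79 = 6162.
Multiply: 6 · 12 · 42 · 6162 = 18633888.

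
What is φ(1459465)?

First factor: 1459465 = 5 * 7^3 * 23 * 37.
φ(1459465) = 1459465 · (1 − 1/5) · (1 − 1/7) · (1 − 1/23) · (1 − 1/37)
       = 1459465 · 19008/29785 = 931392.

931392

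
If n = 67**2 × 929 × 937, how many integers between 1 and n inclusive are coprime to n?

φ(67^2) = 67^2 − 67^1 = 4489 − 67 = 4422.
φ(929) = 929 − 1 = 928.
φ(937) = 937 − 1 = 936.
Since φ is multiplicative, φ(3907553297) = 4422 · 928 · 936 = 3840984576.

3840984576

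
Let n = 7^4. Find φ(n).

2058

φ(2401) = 2401 · (1 − 1/7)
       = 2401 · 6/7 = 2058.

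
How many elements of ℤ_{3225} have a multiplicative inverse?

1680

First factor: 3225 = 3 * 5^2 * 43.
φ(3225) = 3225 · (1 − 1/3) · (1 − 1/5) · (1 − 1/43)
       = 3225 · 336/645 = 1680.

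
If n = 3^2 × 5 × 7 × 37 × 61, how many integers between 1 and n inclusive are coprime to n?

311040

φ(710955) = 710955 · (1 − 1/3) · (1 − 1/5) · (1 − 1/7) · (1 − 1/37) · (1 − 1/61)
       = 710955 · 103680/236985 = 311040.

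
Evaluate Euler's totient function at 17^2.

φ(289) = 289 · (1 − 1/17)
       = 289 · 16/17 = 272.

272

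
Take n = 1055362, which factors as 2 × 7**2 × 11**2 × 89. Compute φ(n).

406560

φ(1055362) = 1055362 · (1 − 1/2) · (1 − 1/7) · (1 − 1/11) · (1 − 1/89)
       = 1055362 · 5280/13706 = 406560.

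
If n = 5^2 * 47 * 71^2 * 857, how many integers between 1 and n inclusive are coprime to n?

3913974400

φ(5^2) = 5^1·(5−1) = 5·4 = 20.
φ(47) = 47 − 1 = 46.
φ(71^2) = 71^1·(71−1) = 71·70 = 4970.
φ(857) = 857 − 1 = 856.
Since φ is multiplicative, φ(5076160975) = 20 · 46 · 4970 · 856 = 3913974400.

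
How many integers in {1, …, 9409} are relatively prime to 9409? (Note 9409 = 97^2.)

9312

φ(9409) = 9409 · (1 − 1/97)
       = 9409 · 96/97 = 9312.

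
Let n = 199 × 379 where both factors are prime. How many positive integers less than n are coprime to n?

74844

For distinct primes, φ(pq) = (p−1)(q−1) = 198 × 378 = 74844.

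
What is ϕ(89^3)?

697048

φ(89^3) = 89^3 − 89^2 = 704969 − 7921 = 697048.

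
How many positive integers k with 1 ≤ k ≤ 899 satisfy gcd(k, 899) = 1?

899 = 29 × 31.
φ(29) = 29 − 1 = 28.
φ(31) = 31 − 1 = 30.
Multiply: 28 · 30 = 840.

840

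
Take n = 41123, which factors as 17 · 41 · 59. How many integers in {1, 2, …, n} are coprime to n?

φ(17) = 17 − 1 = 16.
φ(41) = 41 − 1 = 40.
φ(59) = 59 − 1 = 58.
Since φ is multiplicative, φ(41123) = 16 · 40 · 58 = 37120.

37120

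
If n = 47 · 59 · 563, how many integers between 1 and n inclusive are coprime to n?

1499416

φ(47) = 47 − 1 = 46.
φ(59) = 59 − 1 = 58.
φ(563) = 563 − 1 = 562.
Since φ is multiplicative, φ(1561199) = 46 · 58 · 562 = 1499416.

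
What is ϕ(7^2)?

φ(49) = 49 · (1 − 1/7)
       = 49 · 6/7 = 42.

42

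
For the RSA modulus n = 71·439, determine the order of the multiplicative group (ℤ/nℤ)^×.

30660

φ(31169) = 31169 · (1 − 1/71) · (1 − 1/439)
       = 31169 · 30660/31169 = 30660.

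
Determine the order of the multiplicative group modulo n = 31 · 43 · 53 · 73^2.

φ(31) = 31 − 1 = 30.
φ(43) = 43 − 1 = 42.
φ(53) = 53 − 1 = 52.
φ(73^2) = 73^1·(73−1) = 73·72 = 5256.
Multiply: 30 · 42 · 52 · 5256 = 344373120.

344373120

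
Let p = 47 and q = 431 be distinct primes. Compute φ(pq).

19780

For distinct primes, φ(pq) = (p−1)(q−1) = 46 × 430 = 19780.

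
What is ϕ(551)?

Factor 551: 551 = 19 * 29.
φ(19) = 19 − 1 = 18.
φ(29) = 29 − 1 = 28.
φ(551) = 18 × 28 = 504.

504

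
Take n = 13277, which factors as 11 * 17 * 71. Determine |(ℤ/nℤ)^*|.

φ(11) = 11 − 1 = 10.
φ(17) = 17 − 1 = 16.
φ(71) = 71 − 1 = 70.
φ(13277) = 10 × 16 × 70 = 11200.

11200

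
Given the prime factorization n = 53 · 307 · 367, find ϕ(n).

φ(53) = 53 − 1 = 52.
φ(307) = 307 − 1 = 306.
φ(367) = 367 − 1 = 366.
φ(5971457) = 52 × 306 × 366 = 5823792.

5823792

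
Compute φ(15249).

8448

Factor 15249: 15249 = 3 × 13 × 17 × 23.
φ(3) = 3 − 1 = 2.
φ(13) = 13 − 1 = 12.
φ(17) = 17 − 1 = 16.
φ(23) = 23 − 1 = 22.
Since φ is multiplicative, φ(15249) = 2 · 12 · 16 · 22 = 8448.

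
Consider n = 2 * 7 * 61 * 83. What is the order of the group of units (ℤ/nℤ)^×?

φ(70882) = 70882 · (1 − 1/2) · (1 − 1/7) · (1 − 1/61) · (1 − 1/83)
       = 70882 · 29520/70882 = 29520.

29520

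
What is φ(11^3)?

1210

φ(1331) = 1331 · (1 − 1/11)
       = 1331 · 10/11 = 1210.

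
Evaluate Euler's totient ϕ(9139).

9139 = 13 · 19 · 37.
φ(9139) = 9139 · (1 − 1/13) · (1 − 1/19) · (1 − 1/37)
       = 9139 · 7776/9139 = 7776.

7776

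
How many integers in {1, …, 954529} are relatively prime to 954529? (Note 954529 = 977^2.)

φ(977^2) = 977^2 − 977^1 = 954529 − 977 = 953552.

953552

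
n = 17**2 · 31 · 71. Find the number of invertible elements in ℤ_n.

571200

φ(636089) = 636089 · (1 − 1/17) · (1 − 1/31) · (1 − 1/71)
       = 636089 · 33600/37417 = 571200.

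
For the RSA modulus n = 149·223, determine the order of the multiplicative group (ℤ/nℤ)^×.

32856

φ(33227) = 33227 · (1 − 1/149) · (1 − 1/223)
       = 33227 · 32856/33227 = 32856.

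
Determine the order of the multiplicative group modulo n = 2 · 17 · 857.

φ(2) = 2 − 1 = 1.
φ(17) = 17 − 1 = 16.
φ(857) = 857 − 1 = 856.
Multiply: 1 · 16 · 856 = 13696.

13696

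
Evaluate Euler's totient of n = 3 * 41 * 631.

φ(3) = 3 − 1 = 2.
φ(41) = 41 − 1 = 40.
φ(631) = 631 − 1 = 630.
Since φ is multiplicative, φ(77613) = 2 · 40 · 630 = 50400.

50400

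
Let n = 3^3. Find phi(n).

φ(3^3) = 3^3 − 3^2 = 27 − 9 = 18.

18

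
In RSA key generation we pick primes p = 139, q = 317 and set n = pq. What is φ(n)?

43608

φ(139) = 139 − 1 = 138.
φ(317) = 317 − 1 = 316.
Multiply: 138 · 316 = 43608.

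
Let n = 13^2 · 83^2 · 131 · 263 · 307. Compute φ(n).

11065794816960

φ(13^2) = 13^2 − 13^1 = 169 − 13 = 156.
φ(83^2) = 83^2 − 83^1 = 6889 − 83 = 6806.
φ(131) = 131 − 1 = 130.
φ(263) = 263 − 1 = 262.
φ(307) = 307 − 1 = 306.
φ(12314259718111) = 156 × 6806 × 130 × 262 × 306 = 11065794816960.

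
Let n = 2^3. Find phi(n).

φ(8) = 8 · (1 − 1/2)
       = 8 · 1/2 = 4.

4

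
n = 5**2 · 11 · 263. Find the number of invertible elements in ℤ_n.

φ(72325) = 72325 · (1 − 1/5) · (1 − 1/11) · (1 − 1/263)
       = 72325 · 10480/14465 = 52400.

52400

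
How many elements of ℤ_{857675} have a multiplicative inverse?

857675 = 5^2 * 7 * 13^2 * 29.
φ(857675) = 857675 · (1 − 1/5) · (1 − 1/7) · (1 − 1/13) · (1 − 1/29)
       = 857675 · 8064/13195 = 524160.

524160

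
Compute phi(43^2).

1806

φ(1849) = 1849 · (1 − 1/43)
       = 1849 · 42/43 = 1806.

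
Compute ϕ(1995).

864

First factor: 1995 = 3 · 5 · 7 · 19.
φ(3) = 3 − 1 = 2.
φ(5) = 5 − 1 = 4.
φ(7) = 7 − 1 = 6.
φ(19) = 19 − 1 = 18.
Multiply: 2 · 4 · 6 · 18 = 864.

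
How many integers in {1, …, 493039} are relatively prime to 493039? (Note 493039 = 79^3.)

486798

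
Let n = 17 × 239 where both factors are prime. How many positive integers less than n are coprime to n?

φ(4063) = 4063 · (1 − 1/17) · (1 − 1/239)
       = 4063 · 3808/4063 = 3808.

3808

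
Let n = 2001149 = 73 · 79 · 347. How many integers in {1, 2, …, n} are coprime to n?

1943136

φ(73) = 73 − 1 = 72.
φ(79) = 79 − 1 = 78.
φ(347) = 347 − 1 = 346.
φ(2001149) = 72 × 78 × 346 = 1943136.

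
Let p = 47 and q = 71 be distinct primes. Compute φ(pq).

3220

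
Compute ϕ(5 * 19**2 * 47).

φ(5) = 5 − 1 = 4.
φ(19^2) = 19^2 − 19^1 = 361 − 19 = 342.
φ(47) = 47 − 1 = 46.
Multiply: 4 · 342 · 46 = 62928.

62928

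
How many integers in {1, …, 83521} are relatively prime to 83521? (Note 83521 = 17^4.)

φ(83521) = 83521 · (1 − 1/17)
       = 83521 · 16/17 = 78608.

78608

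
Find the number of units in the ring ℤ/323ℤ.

First factor: 323 = 17 × 19.
φ(17) = 17 − 1 = 16.
φ(19) = 19 − 1 = 18.
φ(323) = 16 × 18 = 288.

288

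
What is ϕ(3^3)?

18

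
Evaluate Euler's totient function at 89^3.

697048

φ(704969) = 704969 · (1 − 1/89)
       = 704969 · 88/89 = 697048.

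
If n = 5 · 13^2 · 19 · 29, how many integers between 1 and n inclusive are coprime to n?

314496

φ(5) = 5 − 1 = 4.
φ(13^2) = 13^1·(13−1) = 13·12 = 156.
φ(19) = 19 − 1 = 18.
φ(29) = 29 − 1 = 28.
Since φ is multiplicative, φ(465595) = 4 · 156 · 18 · 28 = 314496.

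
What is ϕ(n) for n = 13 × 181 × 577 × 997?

1239183360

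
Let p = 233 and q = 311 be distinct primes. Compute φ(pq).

71920

For distinct primes, φ(pq) = (p−1)(q−1) = 232 × 310 = 71920.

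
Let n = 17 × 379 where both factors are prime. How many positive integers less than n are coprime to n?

6048

φ(17) = 17 − 1 = 16.
φ(379) = 379 − 1 = 378.
Multiply: 16 · 378 = 6048.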